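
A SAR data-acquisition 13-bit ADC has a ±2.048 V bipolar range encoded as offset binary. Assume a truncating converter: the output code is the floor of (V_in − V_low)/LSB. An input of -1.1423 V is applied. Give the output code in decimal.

code 1811

LSB = 4.096 V / 8192 = 0.500 mV.
Input sits at 1811.400 steps above V_low.
⌊·⌋(1811.400) = 1811.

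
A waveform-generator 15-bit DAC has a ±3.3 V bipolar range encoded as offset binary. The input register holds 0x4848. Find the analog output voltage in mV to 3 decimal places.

427.002 mV

LSB = 6.6 V / 2^15 = 201.42 µV.
Code 0x4848 = 18504 decimal.
V_out = (−3.3) + 18504 × 0.000201416 V = 0.427002 V.
= 427.002 mV.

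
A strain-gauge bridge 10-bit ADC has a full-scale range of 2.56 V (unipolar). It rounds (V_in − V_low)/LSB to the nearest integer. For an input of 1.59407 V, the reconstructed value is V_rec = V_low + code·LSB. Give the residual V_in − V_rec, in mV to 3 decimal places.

Step size: 2.56 V ÷ 2^10 = 2.500 mV.
(1.59407 − 0)/0.0025 = 637.6280; round gives code 638.
Code 638 maps back to 0 + 638×0.0025 V = 1.595 V.
Difference: -0.00093 V → -0.930 mV.

-0.930 mV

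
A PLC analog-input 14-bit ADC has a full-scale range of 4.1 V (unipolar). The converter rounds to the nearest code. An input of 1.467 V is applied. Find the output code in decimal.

code 5862

LSB = 4.1 V / 16384 = 250.24 µV.
(V_in − V_low)/LSB = (1.467 − 0) / 0.000250244 = 5862.275.
round(5862.275) = 5862.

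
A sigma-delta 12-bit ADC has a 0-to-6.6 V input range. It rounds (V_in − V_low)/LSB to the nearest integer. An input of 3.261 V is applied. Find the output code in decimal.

With 4096 levels over 6.6 V, one step is 1.611 mV.
(V_in − V_low)/LSB = (3.261 − 0) / 0.00161133 = 2023.796.
Round → code 2024.

code 2024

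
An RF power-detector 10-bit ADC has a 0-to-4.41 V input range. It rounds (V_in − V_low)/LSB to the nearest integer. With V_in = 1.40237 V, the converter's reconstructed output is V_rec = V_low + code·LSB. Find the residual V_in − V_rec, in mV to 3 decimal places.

-1.595 mV

Step size: 4.41 V ÷ 2^10 = 4.307 mV.
(1.40237 − 0)/0.00430664 = 325.6297; round gives code 326.
Code 326 maps back to 0 + 326×0.00430664 V = 1.4039648 V.
Error = 1.40237 − 1.4039648 = -0.00159484 V = -1.595 mV.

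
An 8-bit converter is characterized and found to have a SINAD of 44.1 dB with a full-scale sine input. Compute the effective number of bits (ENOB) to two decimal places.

ENOB = (SINAD − 1.76) / 6.02 = (44.1 − 1.76)/6.02 = 7.033.

7.03 bits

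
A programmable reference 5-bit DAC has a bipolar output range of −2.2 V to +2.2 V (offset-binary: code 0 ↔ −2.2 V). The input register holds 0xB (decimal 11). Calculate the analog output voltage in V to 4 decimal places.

-0.6875 V

LSB = 4.4 V / 2^5 = 137.500 mV.
Code 0xB = 11 decimal.
V_out = (−2.2) + 11 × 0.1375 V = -0.6875 V.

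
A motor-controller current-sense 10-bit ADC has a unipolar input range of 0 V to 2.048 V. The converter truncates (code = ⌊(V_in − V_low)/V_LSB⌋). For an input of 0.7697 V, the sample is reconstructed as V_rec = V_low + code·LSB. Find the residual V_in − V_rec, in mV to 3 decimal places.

1.700 mV

Step size: 2.048 V ÷ 2^10 = 2.000 mV.
(V_in − V_low)/LSB = (0.7697 − 0)/0.002 = 384.8500 → code 384 (floor).
Reconstructed: 0.768 V.
Difference: 0.0017 V → 1.700 mV.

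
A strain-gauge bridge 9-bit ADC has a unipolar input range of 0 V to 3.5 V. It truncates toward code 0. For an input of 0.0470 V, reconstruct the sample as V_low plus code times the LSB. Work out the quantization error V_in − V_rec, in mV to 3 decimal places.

LSB = 3.5/2^9 = 6.836 mV.
(0.0470 − 0)/0.00683594 = 6.8754; ⌊·⌋ gives code 6.
V_rec = 0 + 6·0.00683594 = 0.041015625 V.
Difference: 0.00598438 V → 5.984 mV.

5.984 mV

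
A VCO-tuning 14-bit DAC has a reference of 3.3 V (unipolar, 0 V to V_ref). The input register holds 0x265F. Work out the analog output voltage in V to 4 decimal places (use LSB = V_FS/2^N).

1.9785 V

LSB = 3.3 V / 2^14 = 201.42 µV.
Code 0x265F = 9823 decimal.
V_out = 0 + 9823 × 0.000201416 V = 1.97851 V.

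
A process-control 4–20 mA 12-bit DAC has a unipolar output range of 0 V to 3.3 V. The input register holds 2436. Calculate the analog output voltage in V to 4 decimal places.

1.9626 V

LSB = 3.3 V / 2^12 = 0.806 mV.
V_out = 0 + 2436 × 0.000805664 V = 1.9626 V.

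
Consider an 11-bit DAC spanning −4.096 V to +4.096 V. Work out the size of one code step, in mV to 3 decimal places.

4.000 mV

Full-scale span = 8.192 V.
LSB = 8.192 / 2^11 = 8.192 / 2048 = 0.004 V = 4.000 mV.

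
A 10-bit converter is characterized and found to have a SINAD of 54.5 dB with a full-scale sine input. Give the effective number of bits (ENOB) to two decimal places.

ENOB = (SINAD − 1.76) / 6.02 = (54.5 − 1.76)/6.02 = 8.761.

8.76 bits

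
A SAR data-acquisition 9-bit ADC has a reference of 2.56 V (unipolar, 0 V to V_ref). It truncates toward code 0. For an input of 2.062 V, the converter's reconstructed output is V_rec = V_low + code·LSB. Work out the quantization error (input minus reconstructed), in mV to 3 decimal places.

2.000 mV

Step size: 2.56 V ÷ 2^9 = 5.000 mV.
(V_in − V_low)/LSB = (2.062 − 0)/0.005 = 412.4000 → code 412 (floor).
Reconstructed: 2.06 V.
V_in − V_rec = 0.002 V = 2.000 mV.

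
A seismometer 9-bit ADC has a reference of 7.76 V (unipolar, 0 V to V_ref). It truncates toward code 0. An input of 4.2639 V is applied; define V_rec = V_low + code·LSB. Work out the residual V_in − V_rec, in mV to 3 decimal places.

One LSB is 7.76 V / 512 = 15.156 mV.
Scaled input = 281.3295 LSBs, so code = 281.
V_rec = 0 + 281·0.0151562 = 4.2589062 V.
Error = 4.2639 − 4.2589062 = 0.00499375 V = 4.994 mV.

4.994 mV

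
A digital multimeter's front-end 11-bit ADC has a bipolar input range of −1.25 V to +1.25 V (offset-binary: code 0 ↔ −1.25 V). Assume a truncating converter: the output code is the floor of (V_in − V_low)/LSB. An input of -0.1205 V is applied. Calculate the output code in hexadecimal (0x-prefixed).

With 2048 levels over 2.5 V, one step is 1.221 mV.
Input sits at 925.286 steps above V_low.
Floor → code 925.
In hexadecimal (0x-prefixed): 0x39D.

code 0x39D (decimal 925)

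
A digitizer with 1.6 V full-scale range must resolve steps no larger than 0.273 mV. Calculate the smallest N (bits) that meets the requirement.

13 bits

Number of steps required ≥ 1.6 V / 0.273 mV = 5860.81.
Need 2^N ≥ 5860.81; 2^12 = 4096, 2^13 = 8192.
Minimum N = 13.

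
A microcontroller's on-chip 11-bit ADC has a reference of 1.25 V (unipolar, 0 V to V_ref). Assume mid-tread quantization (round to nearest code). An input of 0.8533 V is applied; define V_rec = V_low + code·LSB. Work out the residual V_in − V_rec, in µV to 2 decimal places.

28.52 µV

One LSB is 1.25 V / 2048 = 0.610 mV.
(0.8533 − 0)/0.000610352 = 1398.0467; round gives code 1398.
Code 1398 maps back to 0 + 1398×0.000610352 V = 0.85327148 V.
V_in − V_rec = 2.85156e-05 V = 28.52 µV.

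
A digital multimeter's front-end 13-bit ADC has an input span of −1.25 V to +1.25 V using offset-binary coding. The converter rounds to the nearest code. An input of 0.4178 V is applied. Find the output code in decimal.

code 5465

With 8192 levels over 2.5 V, one step is 305.18 µV.
(0.4178 − (−1.25)) / 0.000305176 = 5465.047 LSBs.
So the output code is 5465.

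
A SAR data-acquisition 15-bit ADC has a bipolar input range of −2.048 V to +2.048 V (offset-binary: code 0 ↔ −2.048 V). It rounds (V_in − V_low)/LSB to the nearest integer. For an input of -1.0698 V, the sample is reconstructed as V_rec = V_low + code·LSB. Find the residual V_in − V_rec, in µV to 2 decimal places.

-50.00 µV

Step size: 4.096 V ÷ 2^15 = 125.00 µV.
(V_in − V_low)/LSB = (-1.0698 − (−2.048))/0.000125 = 7825.6000 → code 7826 (round).
Reconstructed: -1.06975 V.
Error = -1.0698 − (−1.06975) = -5e-05 V = -50.00 µV.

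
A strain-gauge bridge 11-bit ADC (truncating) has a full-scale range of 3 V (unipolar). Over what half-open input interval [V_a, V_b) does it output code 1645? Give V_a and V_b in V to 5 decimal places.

[2.40967 V, 2.41113 V)

LSB = 3/2^11 = 1.465 mV.
V_a = V_low + 1645·LSB = 2.40967 V; V_b = V_low + 1646·LSB = 2.41113 V.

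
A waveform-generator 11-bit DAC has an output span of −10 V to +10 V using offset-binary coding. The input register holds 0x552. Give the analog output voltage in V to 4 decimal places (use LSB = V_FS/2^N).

3.3008 V

LSB = 20 V / 2^11 = 9.766 mV.
Code 0x552 = 1362 decimal.
V_out = (−10) + 1362 × 0.00976562 V = 3.30078 V.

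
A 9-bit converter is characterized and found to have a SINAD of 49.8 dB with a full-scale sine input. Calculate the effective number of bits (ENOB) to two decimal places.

7.98 bits

ENOB = (SINAD − 1.76) / 6.02 = (49.8 − 1.76)/6.02 = 7.980.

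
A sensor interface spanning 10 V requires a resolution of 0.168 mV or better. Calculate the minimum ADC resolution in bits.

Number of steps required ≥ 10 V / 0.168 mV = 59523.81.
Need 2^N ≥ 59523.81; 2^15 = 32768, 2^16 = 65536.
Minimum N = 16.

16 bits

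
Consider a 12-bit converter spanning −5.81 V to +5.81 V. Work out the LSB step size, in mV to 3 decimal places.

Full-scale span = 11.62 V.
LSB = 11.62 / 2^12 = 11.62 / 4096 = 0.00283691 V = 2.837 mV.

2.837 mV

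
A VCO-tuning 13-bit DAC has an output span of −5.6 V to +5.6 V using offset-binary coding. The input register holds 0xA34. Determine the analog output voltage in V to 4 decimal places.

-2.0289 V

LSB = 11.2 V / 2^13 = 1.367 mV.
Code 0xA34 = 2612 decimal.
V_out = (−5.6) + 2612 × 0.00136719 V = -2.02891 V.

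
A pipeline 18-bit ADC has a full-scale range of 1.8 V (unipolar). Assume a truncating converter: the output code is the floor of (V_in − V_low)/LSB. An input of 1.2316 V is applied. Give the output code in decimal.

With 262144 levels over 1.8 V, one step is 6.87 µV.
(1.2316 − 0) / 6.86646e-06 = 179364.750 LSBs.
⌊·⌋(179364.750) = 179364.

code 179364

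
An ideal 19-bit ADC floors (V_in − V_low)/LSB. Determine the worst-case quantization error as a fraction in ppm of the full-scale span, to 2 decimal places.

Truncating → worst-case error = 1 LSB = V_FS/2^19, so 1e+06/524288 = 1.90735 ppm of full scale.

1.91 ppm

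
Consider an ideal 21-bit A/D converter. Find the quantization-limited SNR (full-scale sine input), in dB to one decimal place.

SNR ≈ 6.02·N + 1.76 dB = 6.02·21 + 1.76 = 128.18 dB.

128.2 dB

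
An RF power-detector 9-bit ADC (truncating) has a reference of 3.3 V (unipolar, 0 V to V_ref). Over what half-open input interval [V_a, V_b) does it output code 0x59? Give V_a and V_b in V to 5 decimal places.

[0.57363 V, 0.58008 V)

LSB = 3.3/2^9 = 6.445 mV.
Code 0x59 = 89 decimal.
V_a = V_low + 89·LSB = 0.573633 V; V_b = V_low + 90·LSB = 0.580078 V.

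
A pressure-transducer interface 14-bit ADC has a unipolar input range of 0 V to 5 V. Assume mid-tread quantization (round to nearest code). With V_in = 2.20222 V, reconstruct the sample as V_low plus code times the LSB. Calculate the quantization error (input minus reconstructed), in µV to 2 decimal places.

Step size: 5 V ÷ 2^14 = 305.18 µV.
(V_in − V_low)/LSB = (2.20222 − 0)/0.000305176 = 7216.2345 → code 7216 (round).
Code 7216 maps back to 0 + 7216×0.000305176 V = 2.2021484 V.
Error = 2.20222 − 2.2021484 = 7.15625e-05 V = 71.56 µV.

71.56 µV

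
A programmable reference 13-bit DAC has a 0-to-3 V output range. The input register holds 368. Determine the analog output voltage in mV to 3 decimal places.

134.766 mV

LSB = 3 V / 2^13 = 366.21 µV.
V_out = 0 + 368 × 0.000366211 V = 0.134766 V.
= 134.766 mV.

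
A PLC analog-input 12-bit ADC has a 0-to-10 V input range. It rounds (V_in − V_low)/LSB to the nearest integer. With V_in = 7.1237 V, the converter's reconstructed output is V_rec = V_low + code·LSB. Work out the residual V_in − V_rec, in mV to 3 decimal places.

-0.323 mV

One LSB is 10 V / 4096 = 2.441 mV.
(V_in − V_low)/LSB = (7.1237 − 0)/0.00244141 = 2917.8675 → code 2918 (round).
Code 2918 maps back to 0 + 2918×0.00244141 V = 7.1240234 V.
Difference: -0.000323437 V → -0.323 mV.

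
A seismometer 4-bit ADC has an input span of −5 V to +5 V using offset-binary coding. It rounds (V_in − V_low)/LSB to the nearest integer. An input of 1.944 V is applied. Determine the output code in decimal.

code 11

Full-scale span = 10 V; LSB = 10/2^4 = 0.6250 V.
(V_in − V_low)/LSB = (1.944 − (−5)) / 0.625 = 11.110.
Round → code 11.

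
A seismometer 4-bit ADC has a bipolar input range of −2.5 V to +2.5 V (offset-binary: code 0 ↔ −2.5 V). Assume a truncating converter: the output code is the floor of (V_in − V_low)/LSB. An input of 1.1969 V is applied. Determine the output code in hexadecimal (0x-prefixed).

code 0xB (decimal 11)

Full-scale span = 5 V; LSB = 5/2^4 = 312.500 mV.
(1.1969 − (−2.5)) / 0.3125 = 11.830 LSBs.
Floor → code 11.
In hexadecimal (0x-prefixed): 0xB.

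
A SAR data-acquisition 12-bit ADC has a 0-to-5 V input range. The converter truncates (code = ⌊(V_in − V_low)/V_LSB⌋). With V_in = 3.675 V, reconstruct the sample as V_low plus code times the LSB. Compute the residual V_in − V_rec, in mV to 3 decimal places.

0.684 mV

LSB = 5/2^12 = 1.221 mV.
(3.675 − 0)/0.0012207 = 3010.5600; ⌊·⌋ gives code 3010.
Reconstructed: 3.6743164 V.
Error = 3.675 − 3.6743164 = 0.000683594 V = 0.684 mV.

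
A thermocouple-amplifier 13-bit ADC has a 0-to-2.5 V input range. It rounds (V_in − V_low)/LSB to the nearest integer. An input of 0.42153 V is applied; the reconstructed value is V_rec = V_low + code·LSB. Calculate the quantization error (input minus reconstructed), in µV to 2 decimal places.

One LSB is 2.5 V / 8192 = 305.18 µV.
Scaled input = 1381.2695 LSBs, so code = 1381.
V_rec = 0 + 1381·0.000305176 = 0.42144775 V.
Difference: 8.22461e-05 V → 82.25 µV.

82.25 µV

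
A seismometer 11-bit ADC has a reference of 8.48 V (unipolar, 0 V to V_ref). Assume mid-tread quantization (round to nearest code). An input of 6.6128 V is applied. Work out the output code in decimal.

With 2048 levels over 8.48 V, one step is 4.141 mV.
Input sits at 1597.054 steps above V_low.
So the output code is 1597.

code 1597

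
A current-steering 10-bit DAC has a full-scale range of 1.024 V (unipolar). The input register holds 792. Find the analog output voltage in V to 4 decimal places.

LSB = 1.024 V / 2^10 = 1.000 mV.
V_out = 0 + 792 × 0.001 V = 0.792 V.

0.7920 V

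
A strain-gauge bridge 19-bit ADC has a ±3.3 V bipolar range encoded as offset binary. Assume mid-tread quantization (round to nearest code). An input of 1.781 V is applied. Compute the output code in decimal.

With 524288 levels over 6.6 V, one step is 12.59 µV.
(V_in − V_low)/LSB = (1.781 − (−3.3)) / 1.25885e-05 = 403622.322.
Round → code 403622.

code 403622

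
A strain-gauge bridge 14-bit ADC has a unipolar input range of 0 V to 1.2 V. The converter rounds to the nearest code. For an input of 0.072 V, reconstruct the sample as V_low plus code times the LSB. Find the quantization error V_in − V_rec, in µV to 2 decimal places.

Step size: 1.2 V ÷ 2^14 = 73.24 µV.
Scaled input = 983.0400 LSBs, so code = 983.
Code 983 maps back to 0 + 983×7.32422e-05 V = 0.07199707 V.
Error = 0.072 − 0.07199707 = 2.92969e-06 V = 2.93 µV.

2.93 µV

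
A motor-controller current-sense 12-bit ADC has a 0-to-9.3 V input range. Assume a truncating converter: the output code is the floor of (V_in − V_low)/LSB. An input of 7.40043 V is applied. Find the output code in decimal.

code 3259

Full-scale span = 9.3 V; LSB = 9.3/2^12 = 2.271 mV.
Input sits at 3259.372 steps above V_low.
So the output code is 3259.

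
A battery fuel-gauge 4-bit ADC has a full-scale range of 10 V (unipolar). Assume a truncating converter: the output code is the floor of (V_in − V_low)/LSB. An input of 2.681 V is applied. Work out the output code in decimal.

With 16 levels over 10 V, one step is 0.6250 V.
(2.681 − 0) / 0.625 = 4.290 LSBs.
So the output code is 4.

code 4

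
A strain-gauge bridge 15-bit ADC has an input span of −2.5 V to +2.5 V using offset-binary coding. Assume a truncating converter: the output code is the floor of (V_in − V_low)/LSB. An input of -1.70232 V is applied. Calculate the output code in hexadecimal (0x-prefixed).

LSB = 5 V / 32768 = 152.59 µV.
Input sits at 5227.676 steps above V_low.
⌊·⌋(5227.676) = 5227.
In hexadecimal (0x-prefixed): 0x146B.

code 0x146B (decimal 5227)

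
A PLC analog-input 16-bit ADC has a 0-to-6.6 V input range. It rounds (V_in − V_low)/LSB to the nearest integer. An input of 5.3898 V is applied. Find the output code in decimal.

code 53519

With 65536 levels over 6.6 V, one step is 100.71 µV.
Input sits at 53519.081 steps above V_low.
round(53519.081) = 53519.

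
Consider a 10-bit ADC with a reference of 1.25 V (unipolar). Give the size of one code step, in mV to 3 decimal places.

Full-scale span = 1.25 V.
LSB = 1.25 / 2^10 = 1.25 / 1024 = 0.0012207 V = 1.221 mV.

1.221 mV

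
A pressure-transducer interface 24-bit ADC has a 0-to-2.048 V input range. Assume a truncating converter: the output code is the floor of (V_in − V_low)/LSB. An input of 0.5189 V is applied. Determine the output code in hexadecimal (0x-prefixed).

With 16777216 levels over 2.048 V, one step is 0.12 µV.
(0.5189 − 0) / 1.2207e-07 = 4250828.800 LSBs.
So the output code is 4250828.
In hexadecimal (0x-prefixed): 0x40DCCC.

code 0x40DCCC (decimal 4250828)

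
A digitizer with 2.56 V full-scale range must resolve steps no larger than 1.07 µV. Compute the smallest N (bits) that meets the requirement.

22 bits

Number of steps required ≥ 2.56 V / 1.07 µV = 2392523.36.
Need 2^N ≥ 2392523.36; 2^21 = 2097152, 2^22 = 4194304.
Minimum N = 22.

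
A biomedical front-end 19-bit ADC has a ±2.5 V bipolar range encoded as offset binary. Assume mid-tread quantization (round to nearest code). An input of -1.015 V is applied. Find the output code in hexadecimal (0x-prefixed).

code 0x26042 (decimal 155714)

Full-scale span = 5 V; LSB = 5/2^19 = 9.54 µV.
(V_in − V_low)/LSB = (-1.015 − (−2.5)) / 9.53674e-06 = 155713.536.
So the output code is 155714.
In hexadecimal (0x-prefixed): 0x26042.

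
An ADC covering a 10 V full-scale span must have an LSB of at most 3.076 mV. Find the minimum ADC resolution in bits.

12 bits

Number of steps required ≥ 10 V / 3.076 mV = 3250.98.
Need 2^N ≥ 3250.98; 2^11 = 2048, 2^12 = 4096.
Minimum N = 12.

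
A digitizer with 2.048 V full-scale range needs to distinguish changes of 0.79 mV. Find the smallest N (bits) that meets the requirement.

12 bits

Number of steps required ≥ 2.048 V / 0.79 mV = 2592.41.
Need 2^N ≥ 2592.41; 2^11 = 2048, 2^12 = 4096.
Minimum N = 12.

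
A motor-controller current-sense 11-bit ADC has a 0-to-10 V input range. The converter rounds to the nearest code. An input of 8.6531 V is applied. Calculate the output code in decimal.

With 2048 levels over 10 V, one step is 4.883 mV.
(8.6531 − 0) / 0.00488281 = 1772.155 LSBs.
So the output code is 1772.

code 1772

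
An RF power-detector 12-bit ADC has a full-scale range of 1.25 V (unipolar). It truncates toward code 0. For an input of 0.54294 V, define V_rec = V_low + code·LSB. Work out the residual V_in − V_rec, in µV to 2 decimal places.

32.29 µV

One LSB is 1.25 V / 4096 = 305.18 µV.
(V_in − V_low)/LSB = (0.54294 − 0)/0.000305176 = 1779.1058 → code 1779 (floor).
Reconstructed: 0.54290771 V.
Error = 0.54294 − 0.54290771 = 3.22852e-05 V = 32.29 µV.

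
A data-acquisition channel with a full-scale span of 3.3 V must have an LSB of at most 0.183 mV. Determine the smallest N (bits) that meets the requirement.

Number of steps required ≥ 3.3 V / 0.183 mV = 18032.79.
Need 2^N ≥ 18032.79; 2^14 = 16384, 2^15 = 32768.
Minimum N = 15.

15 bits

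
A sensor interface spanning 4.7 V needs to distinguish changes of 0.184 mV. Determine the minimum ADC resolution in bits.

Number of steps required ≥ 4.7 V / 0.184 mV = 25543.48.
Need 2^N ≥ 25543.48; 2^14 = 16384, 2^15 = 32768.
Minimum N = 15.

15 bits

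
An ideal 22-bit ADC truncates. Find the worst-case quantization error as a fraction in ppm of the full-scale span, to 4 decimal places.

0.2384 ppm

Truncating → worst-case error = 1 LSB = V_FS/2^22, so 1e+06/4194304 = 0.238419 ppm of full scale.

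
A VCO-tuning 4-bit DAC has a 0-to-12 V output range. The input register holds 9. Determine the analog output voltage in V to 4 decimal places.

LSB = 12 V / 2^4 = 0.7500 V.
V_out = 0 + 9 × 0.75 V = 6.75 V.

6.7500 V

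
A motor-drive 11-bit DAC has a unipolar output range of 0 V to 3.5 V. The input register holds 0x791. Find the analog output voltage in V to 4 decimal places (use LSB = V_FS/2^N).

3.3103 V

LSB = 3.5 V / 2^11 = 1.709 mV.
Code 0x791 = 1937 decimal.
V_out = 0 + 1937 × 0.00170898 V = 3.3103 V.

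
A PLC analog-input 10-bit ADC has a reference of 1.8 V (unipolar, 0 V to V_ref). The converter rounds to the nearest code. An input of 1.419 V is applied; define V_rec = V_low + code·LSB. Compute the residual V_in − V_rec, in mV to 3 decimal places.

0.445 mV

LSB = 1.8/2^10 = 1.758 mV.
Scaled input = 807.2533 LSBs, so code = 807.
Reconstructed: 1.4185547 V.
V_in − V_rec = 0.000445313 V = 0.445 mV.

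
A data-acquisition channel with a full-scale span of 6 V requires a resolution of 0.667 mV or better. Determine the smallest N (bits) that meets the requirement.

14 bits

Number of steps required ≥ 6 V / 0.667 mV = 8995.50.
Need 2^N ≥ 8995.50; 2^13 = 8192, 2^14 = 16384.
Minimum N = 14.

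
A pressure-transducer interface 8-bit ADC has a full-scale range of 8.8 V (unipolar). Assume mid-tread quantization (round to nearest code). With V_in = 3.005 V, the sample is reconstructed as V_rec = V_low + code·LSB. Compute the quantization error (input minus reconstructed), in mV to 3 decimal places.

14.375 mV

One LSB is 8.8 V / 256 = 34.375 mV.
(3.005 − 0)/0.034375 = 87.4182; round gives code 87.
Code 87 maps back to 0 + 87×0.034375 V = 2.990625 V.
V_in − V_rec = 0.014375 V = 14.375 mV.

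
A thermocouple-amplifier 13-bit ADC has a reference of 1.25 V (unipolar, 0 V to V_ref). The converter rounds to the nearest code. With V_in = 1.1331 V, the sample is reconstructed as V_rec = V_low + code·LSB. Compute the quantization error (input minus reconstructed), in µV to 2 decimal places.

-17.68 µV

Step size: 1.25 V ÷ 2^13 = 152.59 µV.
(V_in − V_low)/LSB = (1.1331 − 0)/0.000152588 = 7425.8842 → code 7426 (round).
Reconstructed: 1.1331177 V.
V_in − V_rec = -1.76758e-05 V = -17.68 µV.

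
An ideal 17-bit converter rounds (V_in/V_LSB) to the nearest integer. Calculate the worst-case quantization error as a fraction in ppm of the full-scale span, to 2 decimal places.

Rounding → worst-case error = ½ LSB = V_FS/2^18, so 1e+06/262144 = 3.8147 ppm of full scale.

3.81 ppm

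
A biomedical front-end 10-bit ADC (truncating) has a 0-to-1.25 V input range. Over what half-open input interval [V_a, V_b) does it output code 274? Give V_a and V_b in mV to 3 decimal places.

[334.473 mV, 335.693 mV)

LSB = 1.25/2^10 = 1.221 mV.
V_a = V_low + 274·LSB = 0.334473 V; V_b = V_low + 275·LSB = 0.335693 V.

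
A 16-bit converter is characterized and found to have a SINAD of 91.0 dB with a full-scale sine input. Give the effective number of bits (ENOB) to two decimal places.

ENOB = (SINAD − 1.76) / 6.02 = (91.0 − 1.76)/6.02 = 14.824.

14.82 bits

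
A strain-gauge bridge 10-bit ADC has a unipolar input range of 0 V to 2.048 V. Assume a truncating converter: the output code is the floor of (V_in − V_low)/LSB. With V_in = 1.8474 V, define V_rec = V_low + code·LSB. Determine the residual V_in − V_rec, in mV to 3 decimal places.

One LSB is 2.048 V / 1024 = 2.000 mV.
(1.8474 − 0)/0.002 = 923.7000; ⌊·⌋ gives code 923.
V_rec = 0 + 923·0.002 = 1.846 V.
Error = 1.8474 − 1.846 = 0.0014 V = 1.400 mV.

1.400 mV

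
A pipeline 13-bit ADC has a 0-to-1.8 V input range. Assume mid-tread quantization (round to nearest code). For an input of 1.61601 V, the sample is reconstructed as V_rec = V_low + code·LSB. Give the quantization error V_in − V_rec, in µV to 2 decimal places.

One LSB is 1.8 V / 8192 = 219.73 µV.
Scaled input = 7354.6411 LSBs, so code = 7355.
V_rec = 0 + 7355·0.000219727 = 1.6160889 V.
V_in − V_rec = -7.88672e-05 V = -78.87 µV.

-78.87 µV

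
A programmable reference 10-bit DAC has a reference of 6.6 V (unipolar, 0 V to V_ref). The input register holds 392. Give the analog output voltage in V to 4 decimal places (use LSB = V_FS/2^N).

LSB = 6.6 V / 2^10 = 6.445 mV.
V_out = 0 + 392 × 0.00644531 V = 2.52656 V.

2.5266 V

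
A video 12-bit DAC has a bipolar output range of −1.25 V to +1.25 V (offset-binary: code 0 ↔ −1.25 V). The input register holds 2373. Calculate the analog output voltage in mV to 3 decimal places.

LSB = 2.5 V / 2^12 = 0.610 mV.
V_out = (−1.25) + 2373 × 0.000610352 V = 0.198364 V.
= 198.364 mV.

198.364 mV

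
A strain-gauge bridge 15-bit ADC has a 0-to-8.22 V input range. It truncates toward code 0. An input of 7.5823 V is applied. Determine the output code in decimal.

code 30225

LSB = 8.22 V / 32768 = 250.85 µV.
Input sits at 30225.889 steps above V_low.
So the output code is 30225.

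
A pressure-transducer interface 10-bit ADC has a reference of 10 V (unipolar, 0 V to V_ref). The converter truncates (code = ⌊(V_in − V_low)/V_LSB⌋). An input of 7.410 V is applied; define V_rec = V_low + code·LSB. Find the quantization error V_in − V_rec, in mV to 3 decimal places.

7.656 mV

LSB = 10/2^10 = 9.766 mV.
(V_in − V_low)/LSB = (7.410 − 0)/0.00976562 = 758.7840 → code 758 (floor).
Code 758 maps back to 0 + 758×0.00976562 V = 7.4023438 V.
V_in − V_rec = 0.00765625 V = 7.656 mV.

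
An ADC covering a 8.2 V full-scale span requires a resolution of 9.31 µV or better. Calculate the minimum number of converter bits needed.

20 bits

Number of steps required ≥ 8.2 V / 9.31 µV = 880773.36.
Need 2^N ≥ 880773.36; 2^19 = 524288, 2^20 = 1048576.
Minimum N = 20.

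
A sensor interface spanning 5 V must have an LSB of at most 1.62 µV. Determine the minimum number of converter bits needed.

Number of steps required ≥ 5 V / 1.62 µV = 3086419.75.
Need 2^N ≥ 3086419.75; 2^21 = 2097152, 2^22 = 4194304.
Minimum N = 22.

22 bits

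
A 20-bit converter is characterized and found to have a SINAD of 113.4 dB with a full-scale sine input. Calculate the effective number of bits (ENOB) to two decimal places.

18.54 bits

ENOB = (SINAD − 1.76) / 6.02 = (113.4 − 1.76)/6.02 = 18.545.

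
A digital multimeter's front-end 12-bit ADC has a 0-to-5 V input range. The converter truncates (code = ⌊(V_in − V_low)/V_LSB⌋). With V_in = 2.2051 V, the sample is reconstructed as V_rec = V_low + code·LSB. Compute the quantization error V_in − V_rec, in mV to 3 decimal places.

0.510 mV

LSB = 5/2^12 = 1.221 mV.
(2.2051 − 0)/0.0012207 = 1806.4179; ⌊·⌋ gives code 1806.
V_rec = 0 + 1806·0.0012207 = 2.2045898 V.
Error = 2.2051 − 2.2045898 = 0.000510156 V = 0.510 mV.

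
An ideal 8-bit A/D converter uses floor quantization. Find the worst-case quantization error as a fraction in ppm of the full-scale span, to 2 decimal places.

Truncating → worst-case error = 1 LSB = V_FS/2^8, so 1e+06/256 = 3906.25 ppm of full scale.

3906.25 ppm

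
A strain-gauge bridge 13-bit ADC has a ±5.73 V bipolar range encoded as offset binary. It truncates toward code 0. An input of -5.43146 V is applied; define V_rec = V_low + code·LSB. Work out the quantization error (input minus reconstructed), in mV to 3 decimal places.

Step size: 11.46 V ÷ 2^13 = 1.399 mV.
Scaled input = 213.4066 LSBs, so code = 213.
Reconstructed: -5.4320288 V.
Difference: 0.000568809 V → 0.569 mV.

0.569 mV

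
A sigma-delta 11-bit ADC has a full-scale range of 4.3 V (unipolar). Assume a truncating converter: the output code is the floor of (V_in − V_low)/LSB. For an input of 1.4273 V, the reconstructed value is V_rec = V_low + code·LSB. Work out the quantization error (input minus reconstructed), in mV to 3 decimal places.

1.665 mV

Step size: 4.3 V ÷ 2^11 = 2.100 mV.
(1.4273 − 0)/0.00209961 = 679.7931; ⌊·⌋ gives code 679.
Code 679 maps back to 0 + 679×0.00209961 V = 1.4256348 V.
Difference: 0.00166523 V → 1.665 mV.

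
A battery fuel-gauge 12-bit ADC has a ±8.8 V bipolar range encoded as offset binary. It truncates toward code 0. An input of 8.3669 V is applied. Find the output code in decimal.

With 4096 levels over 17.6 V, one step is 4.297 mV.
Input sits at 3995.206 steps above V_low.
So the output code is 3995.

code 3995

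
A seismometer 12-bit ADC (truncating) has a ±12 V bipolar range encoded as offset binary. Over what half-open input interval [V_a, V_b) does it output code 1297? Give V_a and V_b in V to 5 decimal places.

[-4.40039 V, -4.39453 V)

LSB = 24/2^12 = 5.859 mV.
V_a = V_low + 1297·LSB = -4.40039 V; V_b = V_low + 1298·LSB = -4.39453 V.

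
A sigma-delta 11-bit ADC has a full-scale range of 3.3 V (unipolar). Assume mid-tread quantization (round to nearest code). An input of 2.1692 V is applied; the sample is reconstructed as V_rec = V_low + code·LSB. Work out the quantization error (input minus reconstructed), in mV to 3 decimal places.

Step size: 3.3 V ÷ 2^11 = 1.611 mV.
(2.1692 − 0)/0.00161133 = 1346.2187; round gives code 1346.
Reconstructed: 2.1688477 V.
V_in − V_rec = 0.000352344 V = 0.352 mV.

0.352 mV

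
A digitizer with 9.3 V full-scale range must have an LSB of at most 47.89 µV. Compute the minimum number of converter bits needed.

18 bits

Number of steps required ≥ 9.3 V / 47.89 µV = 194195.03.
Need 2^N ≥ 194195.03; 2^17 = 131072, 2^18 = 262144.
Minimum N = 18.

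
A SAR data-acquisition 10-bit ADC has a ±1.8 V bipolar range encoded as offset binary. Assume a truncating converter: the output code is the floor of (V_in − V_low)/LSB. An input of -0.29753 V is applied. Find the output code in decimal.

With 1024 levels over 3.6 V, one step is 3.516 mV.
Input sits at 427.369 steps above V_low.
⌊·⌋(427.369) = 427.

code 427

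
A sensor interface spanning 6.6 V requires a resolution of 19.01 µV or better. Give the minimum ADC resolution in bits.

19 bits

Number of steps required ≥ 6.6 V / 19.01 µV = 347185.69.
Need 2^N ≥ 347185.69; 2^18 = 262144, 2^19 = 524288.
Minimum N = 19.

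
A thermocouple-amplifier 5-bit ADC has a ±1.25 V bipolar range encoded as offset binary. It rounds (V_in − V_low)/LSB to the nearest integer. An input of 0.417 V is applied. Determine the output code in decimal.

code 21

Full-scale span = 2.5 V; LSB = 2.5/2^5 = 78.125 mV.
(0.417 − (−1.25)) / 0.078125 = 21.338 LSBs.
So the output code is 21.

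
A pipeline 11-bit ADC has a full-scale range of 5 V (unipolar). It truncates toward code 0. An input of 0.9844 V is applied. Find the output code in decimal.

code 403

Full-scale span = 5 V; LSB = 5/2^11 = 2.441 mV.
(V_in − V_low)/LSB = (0.9844 − 0) / 0.00244141 = 403.210.
Floor → code 403.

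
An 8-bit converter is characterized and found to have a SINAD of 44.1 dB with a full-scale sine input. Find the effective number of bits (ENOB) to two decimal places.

ENOB = (SINAD − 1.76) / 6.02 = (44.1 − 1.76)/6.02 = 7.033.

7.03 bits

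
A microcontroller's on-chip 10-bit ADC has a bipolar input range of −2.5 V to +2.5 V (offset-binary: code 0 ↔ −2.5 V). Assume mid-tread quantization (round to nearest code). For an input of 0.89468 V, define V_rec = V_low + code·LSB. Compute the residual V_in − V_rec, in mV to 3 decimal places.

LSB = 5/2^10 = 4.883 mV.
(0.89468 − (−2.5))/0.00488281 = 695.2305; round gives code 695.
V_rec = (−2.5) + 695·0.00488281 = 0.89355469 V.
Error = 0.89468 − 0.89355469 = 0.00112531 V = 1.125 mV.

1.125 mV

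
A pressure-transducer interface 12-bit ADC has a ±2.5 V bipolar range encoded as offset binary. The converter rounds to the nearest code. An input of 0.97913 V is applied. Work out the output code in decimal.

LSB = 5 V / 4096 = 1.221 mV.
Input sits at 2850.103 steps above V_low.
round(2850.103) = 2850.

code 2850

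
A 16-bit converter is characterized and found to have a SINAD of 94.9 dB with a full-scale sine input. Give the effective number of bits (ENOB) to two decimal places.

15.47 bits

ENOB = (SINAD − 1.76) / 6.02 = (94.9 − 1.76)/6.02 = 15.472.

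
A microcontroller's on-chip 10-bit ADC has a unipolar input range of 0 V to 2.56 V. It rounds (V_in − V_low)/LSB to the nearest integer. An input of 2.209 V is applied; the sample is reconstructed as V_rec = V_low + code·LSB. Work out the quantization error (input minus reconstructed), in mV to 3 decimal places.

-1.000 mV

One LSB is 2.56 V / 1024 = 2.500 mV.
(2.209 − 0)/0.0025 = 883.6000; round gives code 884.
Code 884 maps back to 0 + 884×0.0025 V = 2.21 V.
Error = 2.209 − 2.21 = -0.001 V = -1.000 mV.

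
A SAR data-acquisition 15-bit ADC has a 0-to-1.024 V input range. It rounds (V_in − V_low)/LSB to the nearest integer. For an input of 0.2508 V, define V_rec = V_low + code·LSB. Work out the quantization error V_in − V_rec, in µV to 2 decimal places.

LSB = 1.024/2^15 = 31.25 µV.
Scaled input = 8025.6000 LSBs, so code = 8026.
V_rec = 0 + 8026·3.125e-05 = 0.2508125 V.
V_in − V_rec = -1.25e-05 V = -12.50 µV.

-12.50 µV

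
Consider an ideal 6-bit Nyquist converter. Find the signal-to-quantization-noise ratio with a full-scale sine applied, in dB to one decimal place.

37.9 dB

SNR ≈ 6.02·N + 1.76 dB = 6.02·6 + 1.76 = 37.88 dB.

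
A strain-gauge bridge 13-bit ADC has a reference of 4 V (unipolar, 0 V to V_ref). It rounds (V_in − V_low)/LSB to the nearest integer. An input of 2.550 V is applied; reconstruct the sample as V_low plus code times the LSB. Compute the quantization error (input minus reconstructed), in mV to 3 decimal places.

Step size: 4 V ÷ 2^13 = 488.28 µV.
(V_in − V_low)/LSB = (2.550 − 0)/0.000488281 = 5222.4000 → code 5222 (round).
V_rec = 0 + 5222·0.000488281 = 2.5498047 V.
V_in − V_rec = 0.000195313 V = 0.195 mV.

0.195 mV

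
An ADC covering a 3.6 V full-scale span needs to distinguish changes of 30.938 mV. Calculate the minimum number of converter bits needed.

7 bits

Number of steps required ≥ 3.6 V / 30.938 mV = 116.36.
Need 2^N ≥ 116.36; 2^6 = 64, 2^7 = 128.
Minimum N = 7.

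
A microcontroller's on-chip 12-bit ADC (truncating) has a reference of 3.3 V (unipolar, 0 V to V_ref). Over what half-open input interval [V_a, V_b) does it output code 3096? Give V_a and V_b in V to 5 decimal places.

[2.49434 V, 2.49514 V)

LSB = 3.3/2^12 = 0.806 mV.
V_a = V_low + 3096·LSB = 2.49434 V; V_b = V_low + 3097·LSB = 2.49514 V.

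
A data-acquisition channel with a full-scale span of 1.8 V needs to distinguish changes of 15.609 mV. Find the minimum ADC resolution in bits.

Number of steps required ≥ 1.8 V / 15.609 mV = 115.32.
Need 2^N ≥ 115.32; 2^6 = 64, 2^7 = 128.
Minimum N = 7.

7 bits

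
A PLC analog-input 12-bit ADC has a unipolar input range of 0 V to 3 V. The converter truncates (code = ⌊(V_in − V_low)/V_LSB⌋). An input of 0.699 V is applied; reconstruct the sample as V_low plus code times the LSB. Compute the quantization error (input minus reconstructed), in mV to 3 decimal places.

0.270 mV

Step size: 3 V ÷ 2^12 = 0.732 mV.
Scaled input = 954.3680 LSBs, so code = 954.
Reconstructed: 0.69873047 V.
Difference: 0.000269531 V → 0.270 mV.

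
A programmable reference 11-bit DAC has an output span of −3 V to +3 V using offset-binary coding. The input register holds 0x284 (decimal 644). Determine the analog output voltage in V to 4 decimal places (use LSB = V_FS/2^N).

LSB = 6 V / 2^11 = 2.930 mV.
Code 0x284 = 644 decimal.
V_out = (−3) + 644 × 0.00292969 V = -1.11328 V.

-1.1133 V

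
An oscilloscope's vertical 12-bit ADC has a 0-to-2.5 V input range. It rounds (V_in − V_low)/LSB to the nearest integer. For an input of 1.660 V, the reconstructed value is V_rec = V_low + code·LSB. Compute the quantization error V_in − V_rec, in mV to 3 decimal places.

-0.156 mV

Step size: 2.5 V ÷ 2^12 = 0.610 mV.
(1.660 − 0)/0.000610352 = 2719.7440; round gives code 2720.
V_rec = 0 + 2720·0.000610352 = 1.6601562 V.
Difference: -0.00015625 V → -0.156 mV.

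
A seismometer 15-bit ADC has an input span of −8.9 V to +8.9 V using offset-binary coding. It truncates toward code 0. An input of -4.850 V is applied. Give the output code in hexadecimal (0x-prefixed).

With 32768 levels over 17.8 V, one step is 0.543 mV.
(V_in − V_low)/LSB = (-4.850 − (−8.9)) / 0.000543213 = 7455.640.
⌊·⌋(7455.640) = 7455.
In hexadecimal (0x-prefixed): 0x1D1F.

code 0x1D1F (decimal 7455)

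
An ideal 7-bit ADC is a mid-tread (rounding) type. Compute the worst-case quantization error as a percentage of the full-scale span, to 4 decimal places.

Rounding → worst-case error = ½ LSB = V_FS/2^8, so 100/256 = 0.390625 % of full scale.

0.3906 %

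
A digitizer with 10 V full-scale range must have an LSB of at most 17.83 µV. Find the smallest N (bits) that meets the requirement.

20 bits

Number of steps required ≥ 10 V / 17.83 µV = 560852.50.
Need 2^N ≥ 560852.50; 2^19 = 524288, 2^20 = 1048576.
Minimum N = 20.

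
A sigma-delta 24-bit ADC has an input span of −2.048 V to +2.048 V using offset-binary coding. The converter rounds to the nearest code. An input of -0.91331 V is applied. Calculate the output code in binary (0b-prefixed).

code 0b10001101110101100001010 (decimal 4647690)

LSB = 4.096 V / 16777216 = 0.24 µV.
Input sits at 4647690.240 steps above V_low.
Round → code 4647690.
In binary (0b-prefixed): 0b10001101110101100001010.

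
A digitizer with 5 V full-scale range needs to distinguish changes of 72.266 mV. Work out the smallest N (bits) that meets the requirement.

7 bits

Number of steps required ≥ 5 V / 72.266 mV = 69.19.
Need 2^N ≥ 69.19; 2^6 = 64, 2^7 = 128.
Minimum N = 7.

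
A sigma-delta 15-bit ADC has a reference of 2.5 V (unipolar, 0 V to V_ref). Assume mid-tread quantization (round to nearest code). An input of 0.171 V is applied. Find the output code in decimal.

code 2241

With 32768 levels over 2.5 V, one step is 76.29 µV.
Input sits at 2241.331 steps above V_low.
Round → code 2241.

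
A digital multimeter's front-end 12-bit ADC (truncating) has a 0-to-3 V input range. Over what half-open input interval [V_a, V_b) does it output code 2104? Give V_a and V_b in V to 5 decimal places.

[1.54102 V, 1.54175 V)

LSB = 3/2^12 = 0.732 mV.
V_a = V_low + 2104·LSB = 1.54102 V; V_b = V_low + 2105·LSB = 1.54175 V.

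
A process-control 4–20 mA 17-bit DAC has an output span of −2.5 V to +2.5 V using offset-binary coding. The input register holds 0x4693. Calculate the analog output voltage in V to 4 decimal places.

-1.8108 V

LSB = 5 V / 2^17 = 38.15 µV.
Code 0x4693 = 18067 decimal.
V_out = (−2.5) + 18067 × 3.8147e-05 V = -1.8108 V.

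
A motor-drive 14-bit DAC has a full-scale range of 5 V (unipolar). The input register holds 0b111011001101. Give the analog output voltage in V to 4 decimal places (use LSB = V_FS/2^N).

1.1563 V

LSB = 5 V / 2^14 = 305.18 µV.
Code 0b111011001101 = 3789 decimal.
V_out = 0 + 3789 × 0.000305176 V = 1.15631 V.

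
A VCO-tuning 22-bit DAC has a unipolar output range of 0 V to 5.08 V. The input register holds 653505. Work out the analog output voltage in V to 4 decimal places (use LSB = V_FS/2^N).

0.7915 V

LSB = 5.08 V / 2^22 = 1.21 µV.
V_out = 0 + 653505 × 1.21117e-06 V = 0.791503 V.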